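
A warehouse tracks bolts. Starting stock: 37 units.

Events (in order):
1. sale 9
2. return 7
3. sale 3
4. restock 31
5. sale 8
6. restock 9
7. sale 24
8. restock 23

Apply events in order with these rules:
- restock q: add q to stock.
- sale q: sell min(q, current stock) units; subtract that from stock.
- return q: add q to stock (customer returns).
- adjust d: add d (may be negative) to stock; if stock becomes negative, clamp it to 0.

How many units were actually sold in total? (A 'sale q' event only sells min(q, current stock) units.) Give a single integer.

Processing events:
Start: stock = 37
  Event 1 (sale 9): sell min(9,37)=9. stock: 37 - 9 = 28. total_sold = 9
  Event 2 (return 7): 28 + 7 = 35
  Event 3 (sale 3): sell min(3,35)=3. stock: 35 - 3 = 32. total_sold = 12
  Event 4 (restock 31): 32 + 31 = 63
  Event 5 (sale 8): sell min(8,63)=8. stock: 63 - 8 = 55. total_sold = 20
  Event 6 (restock 9): 55 + 9 = 64
  Event 7 (sale 24): sell min(24,64)=24. stock: 64 - 24 = 40. total_sold = 44
  Event 8 (restock 23): 40 + 23 = 63
Final: stock = 63, total_sold = 44

Answer: 44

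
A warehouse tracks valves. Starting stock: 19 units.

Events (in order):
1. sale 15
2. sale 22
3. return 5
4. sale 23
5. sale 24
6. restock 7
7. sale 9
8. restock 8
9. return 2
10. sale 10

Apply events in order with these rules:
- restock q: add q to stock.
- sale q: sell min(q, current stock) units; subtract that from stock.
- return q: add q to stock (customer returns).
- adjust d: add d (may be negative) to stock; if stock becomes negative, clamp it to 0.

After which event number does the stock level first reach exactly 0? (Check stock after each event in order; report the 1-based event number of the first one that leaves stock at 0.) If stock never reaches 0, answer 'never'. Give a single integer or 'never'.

Processing events:
Start: stock = 19
  Event 1 (sale 15): sell min(15,19)=15. stock: 19 - 15 = 4. total_sold = 15
  Event 2 (sale 22): sell min(22,4)=4. stock: 4 - 4 = 0. total_sold = 19
  Event 3 (return 5): 0 + 5 = 5
  Event 4 (sale 23): sell min(23,5)=5. stock: 5 - 5 = 0. total_sold = 24
  Event 5 (sale 24): sell min(24,0)=0. stock: 0 - 0 = 0. total_sold = 24
  Event 6 (restock 7): 0 + 7 = 7
  Event 7 (sale 9): sell min(9,7)=7. stock: 7 - 7 = 0. total_sold = 31
  Event 8 (restock 8): 0 + 8 = 8
  Event 9 (return 2): 8 + 2 = 10
  Event 10 (sale 10): sell min(10,10)=10. stock: 10 - 10 = 0. total_sold = 41
Final: stock = 0, total_sold = 41

First zero at event 2.

Answer: 2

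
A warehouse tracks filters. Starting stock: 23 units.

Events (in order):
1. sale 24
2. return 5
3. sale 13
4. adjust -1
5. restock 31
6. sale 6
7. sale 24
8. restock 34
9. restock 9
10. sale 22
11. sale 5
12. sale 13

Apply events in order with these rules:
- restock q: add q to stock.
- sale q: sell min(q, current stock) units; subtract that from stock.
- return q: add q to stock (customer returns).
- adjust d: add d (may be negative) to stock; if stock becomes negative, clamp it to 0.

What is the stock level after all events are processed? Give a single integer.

Answer: 4

Derivation:
Processing events:
Start: stock = 23
  Event 1 (sale 24): sell min(24,23)=23. stock: 23 - 23 = 0. total_sold = 23
  Event 2 (return 5): 0 + 5 = 5
  Event 3 (sale 13): sell min(13,5)=5. stock: 5 - 5 = 0. total_sold = 28
  Event 4 (adjust -1): 0 + -1 = 0 (clamped to 0)
  Event 5 (restock 31): 0 + 31 = 31
  Event 6 (sale 6): sell min(6,31)=6. stock: 31 - 6 = 25. total_sold = 34
  Event 7 (sale 24): sell min(24,25)=24. stock: 25 - 24 = 1. total_sold = 58
  Event 8 (restock 34): 1 + 34 = 35
  Event 9 (restock 9): 35 + 9 = 44
  Event 10 (sale 22): sell min(22,44)=22. stock: 44 - 22 = 22. total_sold = 80
  Event 11 (sale 5): sell min(5,22)=5. stock: 22 - 5 = 17. total_sold = 85
  Event 12 (sale 13): sell min(13,17)=13. stock: 17 - 13 = 4. total_sold = 98
Final: stock = 4, total_sold = 98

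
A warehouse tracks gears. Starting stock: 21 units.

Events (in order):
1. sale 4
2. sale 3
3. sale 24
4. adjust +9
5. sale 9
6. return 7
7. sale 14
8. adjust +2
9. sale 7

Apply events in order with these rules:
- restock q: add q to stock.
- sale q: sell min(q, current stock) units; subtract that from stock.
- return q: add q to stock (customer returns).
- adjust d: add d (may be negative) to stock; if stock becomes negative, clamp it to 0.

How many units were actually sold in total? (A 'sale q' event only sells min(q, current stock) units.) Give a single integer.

Processing events:
Start: stock = 21
  Event 1 (sale 4): sell min(4,21)=4. stock: 21 - 4 = 17. total_sold = 4
  Event 2 (sale 3): sell min(3,17)=3. stock: 17 - 3 = 14. total_sold = 7
  Event 3 (sale 24): sell min(24,14)=14. stock: 14 - 14 = 0. total_sold = 21
  Event 4 (adjust +9): 0 + 9 = 9
  Event 5 (sale 9): sell min(9,9)=9. stock: 9 - 9 = 0. total_sold = 30
  Event 6 (return 7): 0 + 7 = 7
  Event 7 (sale 14): sell min(14,7)=7. stock: 7 - 7 = 0. total_sold = 37
  Event 8 (adjust +2): 0 + 2 = 2
  Event 9 (sale 7): sell min(7,2)=2. stock: 2 - 2 = 0. total_sold = 39
Final: stock = 0, total_sold = 39

Answer: 39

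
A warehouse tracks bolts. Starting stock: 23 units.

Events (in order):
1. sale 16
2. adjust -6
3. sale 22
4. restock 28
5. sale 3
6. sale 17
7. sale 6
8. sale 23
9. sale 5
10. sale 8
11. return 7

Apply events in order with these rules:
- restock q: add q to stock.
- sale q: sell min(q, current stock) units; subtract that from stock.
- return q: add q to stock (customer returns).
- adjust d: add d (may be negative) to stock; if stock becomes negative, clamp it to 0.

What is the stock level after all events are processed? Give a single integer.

Answer: 7

Derivation:
Processing events:
Start: stock = 23
  Event 1 (sale 16): sell min(16,23)=16. stock: 23 - 16 = 7. total_sold = 16
  Event 2 (adjust -6): 7 + -6 = 1
  Event 3 (sale 22): sell min(22,1)=1. stock: 1 - 1 = 0. total_sold = 17
  Event 4 (restock 28): 0 + 28 = 28
  Event 5 (sale 3): sell min(3,28)=3. stock: 28 - 3 = 25. total_sold = 20
  Event 6 (sale 17): sell min(17,25)=17. stock: 25 - 17 = 8. total_sold = 37
  Event 7 (sale 6): sell min(6,8)=6. stock: 8 - 6 = 2. total_sold = 43
  Event 8 (sale 23): sell min(23,2)=2. stock: 2 - 2 = 0. total_sold = 45
  Event 9 (sale 5): sell min(5,0)=0. stock: 0 - 0 = 0. total_sold = 45
  Event 10 (sale 8): sell min(8,0)=0. stock: 0 - 0 = 0. total_sold = 45
  Event 11 (return 7): 0 + 7 = 7
Final: stock = 7, total_sold = 45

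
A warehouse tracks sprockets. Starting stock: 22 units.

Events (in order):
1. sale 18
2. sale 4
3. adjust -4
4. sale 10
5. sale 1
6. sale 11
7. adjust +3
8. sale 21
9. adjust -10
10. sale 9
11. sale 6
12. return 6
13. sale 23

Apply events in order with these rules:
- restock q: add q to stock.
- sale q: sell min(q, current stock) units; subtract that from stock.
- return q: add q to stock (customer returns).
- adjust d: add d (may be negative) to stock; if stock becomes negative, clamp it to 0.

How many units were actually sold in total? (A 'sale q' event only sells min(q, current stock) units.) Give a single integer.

Answer: 31

Derivation:
Processing events:
Start: stock = 22
  Event 1 (sale 18): sell min(18,22)=18. stock: 22 - 18 = 4. total_sold = 18
  Event 2 (sale 4): sell min(4,4)=4. stock: 4 - 4 = 0. total_sold = 22
  Event 3 (adjust -4): 0 + -4 = 0 (clamped to 0)
  Event 4 (sale 10): sell min(10,0)=0. stock: 0 - 0 = 0. total_sold = 22
  Event 5 (sale 1): sell min(1,0)=0. stock: 0 - 0 = 0. total_sold = 22
  Event 6 (sale 11): sell min(11,0)=0. stock: 0 - 0 = 0. total_sold = 22
  Event 7 (adjust +3): 0 + 3 = 3
  Event 8 (sale 21): sell min(21,3)=3. stock: 3 - 3 = 0. total_sold = 25
  Event 9 (adjust -10): 0 + -10 = 0 (clamped to 0)
  Event 10 (sale 9): sell min(9,0)=0. stock: 0 - 0 = 0. total_sold = 25
  Event 11 (sale 6): sell min(6,0)=0. stock: 0 - 0 = 0. total_sold = 25
  Event 12 (return 6): 0 + 6 = 6
  Event 13 (sale 23): sell min(23,6)=6. stock: 6 - 6 = 0. total_sold = 31
Final: stock = 0, total_sold = 31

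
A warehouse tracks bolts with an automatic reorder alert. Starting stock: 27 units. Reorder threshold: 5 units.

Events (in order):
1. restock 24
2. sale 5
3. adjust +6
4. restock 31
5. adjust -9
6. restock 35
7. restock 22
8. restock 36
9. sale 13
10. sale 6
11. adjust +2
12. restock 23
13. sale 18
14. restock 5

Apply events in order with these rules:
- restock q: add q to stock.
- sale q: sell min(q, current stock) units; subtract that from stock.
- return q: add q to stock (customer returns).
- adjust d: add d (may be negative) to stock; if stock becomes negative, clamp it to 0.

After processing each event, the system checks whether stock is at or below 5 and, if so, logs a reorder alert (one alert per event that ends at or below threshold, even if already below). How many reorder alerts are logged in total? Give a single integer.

Processing events:
Start: stock = 27
  Event 1 (restock 24): 27 + 24 = 51
  Event 2 (sale 5): sell min(5,51)=5. stock: 51 - 5 = 46. total_sold = 5
  Event 3 (adjust +6): 46 + 6 = 52
  Event 4 (restock 31): 52 + 31 = 83
  Event 5 (adjust -9): 83 + -9 = 74
  Event 6 (restock 35): 74 + 35 = 109
  Event 7 (restock 22): 109 + 22 = 131
  Event 8 (restock 36): 131 + 36 = 167
  Event 9 (sale 13): sell min(13,167)=13. stock: 167 - 13 = 154. total_sold = 18
  Event 10 (sale 6): sell min(6,154)=6. stock: 154 - 6 = 148. total_sold = 24
  Event 11 (adjust +2): 148 + 2 = 150
  Event 12 (restock 23): 150 + 23 = 173
  Event 13 (sale 18): sell min(18,173)=18. stock: 173 - 18 = 155. total_sold = 42
  Event 14 (restock 5): 155 + 5 = 160
Final: stock = 160, total_sold = 42

Checking against threshold 5:
  After event 1: stock=51 > 5
  After event 2: stock=46 > 5
  After event 3: stock=52 > 5
  After event 4: stock=83 > 5
  After event 5: stock=74 > 5
  After event 6: stock=109 > 5
  After event 7: stock=131 > 5
  After event 8: stock=167 > 5
  After event 9: stock=154 > 5
  After event 10: stock=148 > 5
  After event 11: stock=150 > 5
  After event 12: stock=173 > 5
  After event 13: stock=155 > 5
  After event 14: stock=160 > 5
Alert events: []. Count = 0

Answer: 0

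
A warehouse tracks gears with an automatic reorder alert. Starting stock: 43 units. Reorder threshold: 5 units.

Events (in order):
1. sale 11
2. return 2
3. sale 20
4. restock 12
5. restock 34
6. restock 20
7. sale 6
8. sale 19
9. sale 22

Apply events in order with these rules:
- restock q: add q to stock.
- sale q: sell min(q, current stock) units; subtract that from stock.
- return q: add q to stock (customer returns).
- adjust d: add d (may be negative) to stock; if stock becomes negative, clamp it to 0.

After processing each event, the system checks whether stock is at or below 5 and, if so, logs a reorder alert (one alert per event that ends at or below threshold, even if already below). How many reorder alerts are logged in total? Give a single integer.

Processing events:
Start: stock = 43
  Event 1 (sale 11): sell min(11,43)=11. stock: 43 - 11 = 32. total_sold = 11
  Event 2 (return 2): 32 + 2 = 34
  Event 3 (sale 20): sell min(20,34)=20. stock: 34 - 20 = 14. total_sold = 31
  Event 4 (restock 12): 14 + 12 = 26
  Event 5 (restock 34): 26 + 34 = 60
  Event 6 (restock 20): 60 + 20 = 80
  Event 7 (sale 6): sell min(6,80)=6. stock: 80 - 6 = 74. total_sold = 37
  Event 8 (sale 19): sell min(19,74)=19. stock: 74 - 19 = 55. total_sold = 56
  Event 9 (sale 22): sell min(22,55)=22. stock: 55 - 22 = 33. total_sold = 78
Final: stock = 33, total_sold = 78

Checking against threshold 5:
  After event 1: stock=32 > 5
  After event 2: stock=34 > 5
  After event 3: stock=14 > 5
  After event 4: stock=26 > 5
  After event 5: stock=60 > 5
  After event 6: stock=80 > 5
  After event 7: stock=74 > 5
  After event 8: stock=55 > 5
  After event 9: stock=33 > 5
Alert events: []. Count = 0

Answer: 0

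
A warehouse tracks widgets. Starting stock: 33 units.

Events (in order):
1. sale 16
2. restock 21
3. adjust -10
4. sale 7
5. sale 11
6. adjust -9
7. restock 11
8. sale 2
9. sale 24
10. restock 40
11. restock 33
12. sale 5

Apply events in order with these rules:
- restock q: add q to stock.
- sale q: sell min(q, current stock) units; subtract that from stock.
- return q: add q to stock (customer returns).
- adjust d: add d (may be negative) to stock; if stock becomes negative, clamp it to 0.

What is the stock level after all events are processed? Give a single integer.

Processing events:
Start: stock = 33
  Event 1 (sale 16): sell min(16,33)=16. stock: 33 - 16 = 17. total_sold = 16
  Event 2 (restock 21): 17 + 21 = 38
  Event 3 (adjust -10): 38 + -10 = 28
  Event 4 (sale 7): sell min(7,28)=7. stock: 28 - 7 = 21. total_sold = 23
  Event 5 (sale 11): sell min(11,21)=11. stock: 21 - 11 = 10. total_sold = 34
  Event 6 (adjust -9): 10 + -9 = 1
  Event 7 (restock 11): 1 + 11 = 12
  Event 8 (sale 2): sell min(2,12)=2. stock: 12 - 2 = 10. total_sold = 36
  Event 9 (sale 24): sell min(24,10)=10. stock: 10 - 10 = 0. total_sold = 46
  Event 10 (restock 40): 0 + 40 = 40
  Event 11 (restock 33): 40 + 33 = 73
  Event 12 (sale 5): sell min(5,73)=5. stock: 73 - 5 = 68. total_sold = 51
Final: stock = 68, total_sold = 51

Answer: 68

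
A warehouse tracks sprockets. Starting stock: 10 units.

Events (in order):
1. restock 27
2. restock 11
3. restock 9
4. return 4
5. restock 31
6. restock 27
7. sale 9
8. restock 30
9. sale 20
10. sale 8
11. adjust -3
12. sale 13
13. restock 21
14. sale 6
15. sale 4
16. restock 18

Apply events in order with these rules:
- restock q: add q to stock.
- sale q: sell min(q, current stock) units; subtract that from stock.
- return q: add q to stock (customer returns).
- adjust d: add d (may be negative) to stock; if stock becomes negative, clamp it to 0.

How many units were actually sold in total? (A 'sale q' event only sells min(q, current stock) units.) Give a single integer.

Answer: 60

Derivation:
Processing events:
Start: stock = 10
  Event 1 (restock 27): 10 + 27 = 37
  Event 2 (restock 11): 37 + 11 = 48
  Event 3 (restock 9): 48 + 9 = 57
  Event 4 (return 4): 57 + 4 = 61
  Event 5 (restock 31): 61 + 31 = 92
  Event 6 (restock 27): 92 + 27 = 119
  Event 7 (sale 9): sell min(9,119)=9. stock: 119 - 9 = 110. total_sold = 9
  Event 8 (restock 30): 110 + 30 = 140
  Event 9 (sale 20): sell min(20,140)=20. stock: 140 - 20 = 120. total_sold = 29
  Event 10 (sale 8): sell min(8,120)=8. stock: 120 - 8 = 112. total_sold = 37
  Event 11 (adjust -3): 112 + -3 = 109
  Event 12 (sale 13): sell min(13,109)=13. stock: 109 - 13 = 96. total_sold = 50
  Event 13 (restock 21): 96 + 21 = 117
  Event 14 (sale 6): sell min(6,117)=6. stock: 117 - 6 = 111. total_sold = 56
  Event 15 (sale 4): sell min(4,111)=4. stock: 111 - 4 = 107. total_sold = 60
  Event 16 (restock 18): 107 + 18 = 125
Final: stock = 125, total_sold = 60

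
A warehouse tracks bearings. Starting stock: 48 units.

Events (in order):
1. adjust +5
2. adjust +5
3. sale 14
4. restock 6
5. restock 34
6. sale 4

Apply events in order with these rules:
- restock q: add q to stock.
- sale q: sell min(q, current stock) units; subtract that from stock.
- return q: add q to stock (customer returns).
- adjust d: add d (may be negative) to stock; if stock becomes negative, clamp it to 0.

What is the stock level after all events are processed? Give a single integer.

Answer: 80

Derivation:
Processing events:
Start: stock = 48
  Event 1 (adjust +5): 48 + 5 = 53
  Event 2 (adjust +5): 53 + 5 = 58
  Event 3 (sale 14): sell min(14,58)=14. stock: 58 - 14 = 44. total_sold = 14
  Event 4 (restock 6): 44 + 6 = 50
  Event 5 (restock 34): 50 + 34 = 84
  Event 6 (sale 4): sell min(4,84)=4. stock: 84 - 4 = 80. total_sold = 18
Final: stock = 80, total_sold = 18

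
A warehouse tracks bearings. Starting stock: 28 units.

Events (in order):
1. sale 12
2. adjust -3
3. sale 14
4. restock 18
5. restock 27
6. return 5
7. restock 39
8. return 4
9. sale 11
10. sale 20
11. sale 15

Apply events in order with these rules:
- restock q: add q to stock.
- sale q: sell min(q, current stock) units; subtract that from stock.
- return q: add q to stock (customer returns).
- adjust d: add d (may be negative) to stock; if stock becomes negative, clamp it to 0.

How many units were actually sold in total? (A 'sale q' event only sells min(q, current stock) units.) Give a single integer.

Processing events:
Start: stock = 28
  Event 1 (sale 12): sell min(12,28)=12. stock: 28 - 12 = 16. total_sold = 12
  Event 2 (adjust -3): 16 + -3 = 13
  Event 3 (sale 14): sell min(14,13)=13. stock: 13 - 13 = 0. total_sold = 25
  Event 4 (restock 18): 0 + 18 = 18
  Event 5 (restock 27): 18 + 27 = 45
  Event 6 (return 5): 45 + 5 = 50
  Event 7 (restock 39): 50 + 39 = 89
  Event 8 (return 4): 89 + 4 = 93
  Event 9 (sale 11): sell min(11,93)=11. stock: 93 - 11 = 82. total_sold = 36
  Event 10 (sale 20): sell min(20,82)=20. stock: 82 - 20 = 62. total_sold = 56
  Event 11 (sale 15): sell min(15,62)=15. stock: 62 - 15 = 47. total_sold = 71
Final: stock = 47, total_sold = 71

Answer: 71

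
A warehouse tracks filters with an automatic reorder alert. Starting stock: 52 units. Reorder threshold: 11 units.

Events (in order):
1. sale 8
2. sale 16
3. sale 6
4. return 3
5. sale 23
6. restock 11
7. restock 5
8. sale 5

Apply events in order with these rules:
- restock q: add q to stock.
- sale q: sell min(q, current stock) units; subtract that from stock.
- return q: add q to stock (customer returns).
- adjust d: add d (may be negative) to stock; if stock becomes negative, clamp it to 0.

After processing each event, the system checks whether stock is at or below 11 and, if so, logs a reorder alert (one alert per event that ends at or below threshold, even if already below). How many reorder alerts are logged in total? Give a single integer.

Processing events:
Start: stock = 52
  Event 1 (sale 8): sell min(8,52)=8. stock: 52 - 8 = 44. total_sold = 8
  Event 2 (sale 16): sell min(16,44)=16. stock: 44 - 16 = 28. total_sold = 24
  Event 3 (sale 6): sell min(6,28)=6. stock: 28 - 6 = 22. total_sold = 30
  Event 4 (return 3): 22 + 3 = 25
  Event 5 (sale 23): sell min(23,25)=23. stock: 25 - 23 = 2. total_sold = 53
  Event 6 (restock 11): 2 + 11 = 13
  Event 7 (restock 5): 13 + 5 = 18
  Event 8 (sale 5): sell min(5,18)=5. stock: 18 - 5 = 13. total_sold = 58
Final: stock = 13, total_sold = 58

Checking against threshold 11:
  After event 1: stock=44 > 11
  After event 2: stock=28 > 11
  After event 3: stock=22 > 11
  After event 4: stock=25 > 11
  After event 5: stock=2 <= 11 -> ALERT
  After event 6: stock=13 > 11
  After event 7: stock=18 > 11
  After event 8: stock=13 > 11
Alert events: [5]. Count = 1

Answer: 1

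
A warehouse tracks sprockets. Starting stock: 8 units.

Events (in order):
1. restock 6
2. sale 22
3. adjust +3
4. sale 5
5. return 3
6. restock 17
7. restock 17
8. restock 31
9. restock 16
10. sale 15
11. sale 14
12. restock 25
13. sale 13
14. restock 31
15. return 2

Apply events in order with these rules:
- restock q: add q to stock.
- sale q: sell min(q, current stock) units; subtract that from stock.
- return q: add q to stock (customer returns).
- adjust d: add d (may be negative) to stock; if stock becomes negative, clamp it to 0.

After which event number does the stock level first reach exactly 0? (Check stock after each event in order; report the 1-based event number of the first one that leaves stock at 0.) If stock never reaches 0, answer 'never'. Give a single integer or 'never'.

Answer: 2

Derivation:
Processing events:
Start: stock = 8
  Event 1 (restock 6): 8 + 6 = 14
  Event 2 (sale 22): sell min(22,14)=14. stock: 14 - 14 = 0. total_sold = 14
  Event 3 (adjust +3): 0 + 3 = 3
  Event 4 (sale 5): sell min(5,3)=3. stock: 3 - 3 = 0. total_sold = 17
  Event 5 (return 3): 0 + 3 = 3
  Event 6 (restock 17): 3 + 17 = 20
  Event 7 (restock 17): 20 + 17 = 37
  Event 8 (restock 31): 37 + 31 = 68
  Event 9 (restock 16): 68 + 16 = 84
  Event 10 (sale 15): sell min(15,84)=15. stock: 84 - 15 = 69. total_sold = 32
  Event 11 (sale 14): sell min(14,69)=14. stock: 69 - 14 = 55. total_sold = 46
  Event 12 (restock 25): 55 + 25 = 80
  Event 13 (sale 13): sell min(13,80)=13. stock: 80 - 13 = 67. total_sold = 59
  Event 14 (restock 31): 67 + 31 = 98
  Event 15 (return 2): 98 + 2 = 100
Final: stock = 100, total_sold = 59

First zero at event 2.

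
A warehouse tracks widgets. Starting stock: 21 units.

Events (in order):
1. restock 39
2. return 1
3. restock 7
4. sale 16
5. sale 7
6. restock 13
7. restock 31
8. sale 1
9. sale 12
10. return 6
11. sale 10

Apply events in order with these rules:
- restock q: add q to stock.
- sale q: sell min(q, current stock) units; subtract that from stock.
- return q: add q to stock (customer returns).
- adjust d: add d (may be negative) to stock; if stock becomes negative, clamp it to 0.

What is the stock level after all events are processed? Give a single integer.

Processing events:
Start: stock = 21
  Event 1 (restock 39): 21 + 39 = 60
  Event 2 (return 1): 60 + 1 = 61
  Event 3 (restock 7): 61 + 7 = 68
  Event 4 (sale 16): sell min(16,68)=16. stock: 68 - 16 = 52. total_sold = 16
  Event 5 (sale 7): sell min(7,52)=7. stock: 52 - 7 = 45. total_sold = 23
  Event 6 (restock 13): 45 + 13 = 58
  Event 7 (restock 31): 58 + 31 = 89
  Event 8 (sale 1): sell min(1,89)=1. stock: 89 - 1 = 88. total_sold = 24
  Event 9 (sale 12): sell min(12,88)=12. stock: 88 - 12 = 76. total_sold = 36
  Event 10 (return 6): 76 + 6 = 82
  Event 11 (sale 10): sell min(10,82)=10. stock: 82 - 10 = 72. total_sold = 46
Final: stock = 72, total_sold = 46

Answer: 72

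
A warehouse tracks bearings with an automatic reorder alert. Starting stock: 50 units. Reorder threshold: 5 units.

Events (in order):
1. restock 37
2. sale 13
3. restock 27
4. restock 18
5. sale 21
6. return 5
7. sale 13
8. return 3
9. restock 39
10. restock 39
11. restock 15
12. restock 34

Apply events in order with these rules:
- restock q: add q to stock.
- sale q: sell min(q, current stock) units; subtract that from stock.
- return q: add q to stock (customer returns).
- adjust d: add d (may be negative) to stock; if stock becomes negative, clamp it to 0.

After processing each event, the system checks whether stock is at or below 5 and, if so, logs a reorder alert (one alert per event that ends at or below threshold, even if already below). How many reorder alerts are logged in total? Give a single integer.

Answer: 0

Derivation:
Processing events:
Start: stock = 50
  Event 1 (restock 37): 50 + 37 = 87
  Event 2 (sale 13): sell min(13,87)=13. stock: 87 - 13 = 74. total_sold = 13
  Event 3 (restock 27): 74 + 27 = 101
  Event 4 (restock 18): 101 + 18 = 119
  Event 5 (sale 21): sell min(21,119)=21. stock: 119 - 21 = 98. total_sold = 34
  Event 6 (return 5): 98 + 5 = 103
  Event 7 (sale 13): sell min(13,103)=13. stock: 103 - 13 = 90. total_sold = 47
  Event 8 (return 3): 90 + 3 = 93
  Event 9 (restock 39): 93 + 39 = 132
  Event 10 (restock 39): 132 + 39 = 171
  Event 11 (restock 15): 171 + 15 = 186
  Event 12 (restock 34): 186 + 34 = 220
Final: stock = 220, total_sold = 47

Checking against threshold 5:
  After event 1: stock=87 > 5
  After event 2: stock=74 > 5
  After event 3: stock=101 > 5
  After event 4: stock=119 > 5
  After event 5: stock=98 > 5
  After event 6: stock=103 > 5
  After event 7: stock=90 > 5
  After event 8: stock=93 > 5
  After event 9: stock=132 > 5
  After event 10: stock=171 > 5
  After event 11: stock=186 > 5
  After event 12: stock=220 > 5
Alert events: []. Count = 0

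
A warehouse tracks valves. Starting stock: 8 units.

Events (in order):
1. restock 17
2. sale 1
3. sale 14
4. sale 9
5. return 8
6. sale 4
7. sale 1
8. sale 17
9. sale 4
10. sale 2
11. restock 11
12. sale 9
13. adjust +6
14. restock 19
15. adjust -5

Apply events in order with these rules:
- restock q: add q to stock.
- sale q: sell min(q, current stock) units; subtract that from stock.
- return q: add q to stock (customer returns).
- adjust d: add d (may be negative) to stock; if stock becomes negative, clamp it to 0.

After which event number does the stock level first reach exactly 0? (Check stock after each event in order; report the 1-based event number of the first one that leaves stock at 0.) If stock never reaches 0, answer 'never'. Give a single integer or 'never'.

Answer: 8

Derivation:
Processing events:
Start: stock = 8
  Event 1 (restock 17): 8 + 17 = 25
  Event 2 (sale 1): sell min(1,25)=1. stock: 25 - 1 = 24. total_sold = 1
  Event 3 (sale 14): sell min(14,24)=14. stock: 24 - 14 = 10. total_sold = 15
  Event 4 (sale 9): sell min(9,10)=9. stock: 10 - 9 = 1. total_sold = 24
  Event 5 (return 8): 1 + 8 = 9
  Event 6 (sale 4): sell min(4,9)=4. stock: 9 - 4 = 5. total_sold = 28
  Event 7 (sale 1): sell min(1,5)=1. stock: 5 - 1 = 4. total_sold = 29
  Event 8 (sale 17): sell min(17,4)=4. stock: 4 - 4 = 0. total_sold = 33
  Event 9 (sale 4): sell min(4,0)=0. stock: 0 - 0 = 0. total_sold = 33
  Event 10 (sale 2): sell min(2,0)=0. stock: 0 - 0 = 0. total_sold = 33
  Event 11 (restock 11): 0 + 11 = 11
  Event 12 (sale 9): sell min(9,11)=9. stock: 11 - 9 = 2. total_sold = 42
  Event 13 (adjust +6): 2 + 6 = 8
  Event 14 (restock 19): 8 + 19 = 27
  Event 15 (adjust -5): 27 + -5 = 22
Final: stock = 22, total_sold = 42

First zero at event 8.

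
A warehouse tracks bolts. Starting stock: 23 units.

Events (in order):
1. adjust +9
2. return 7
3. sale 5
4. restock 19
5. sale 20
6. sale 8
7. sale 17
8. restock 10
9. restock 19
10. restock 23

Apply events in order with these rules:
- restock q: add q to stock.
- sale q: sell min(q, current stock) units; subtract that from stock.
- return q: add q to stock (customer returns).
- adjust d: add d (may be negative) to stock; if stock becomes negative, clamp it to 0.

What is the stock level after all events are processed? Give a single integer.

Answer: 60

Derivation:
Processing events:
Start: stock = 23
  Event 1 (adjust +9): 23 + 9 = 32
  Event 2 (return 7): 32 + 7 = 39
  Event 3 (sale 5): sell min(5,39)=5. stock: 39 - 5 = 34. total_sold = 5
  Event 4 (restock 19): 34 + 19 = 53
  Event 5 (sale 20): sell min(20,53)=20. stock: 53 - 20 = 33. total_sold = 25
  Event 6 (sale 8): sell min(8,33)=8. stock: 33 - 8 = 25. total_sold = 33
  Event 7 (sale 17): sell min(17,25)=17. stock: 25 - 17 = 8. total_sold = 50
  Event 8 (restock 10): 8 + 10 = 18
  Event 9 (restock 19): 18 + 19 = 37
  Event 10 (restock 23): 37 + 23 = 60
Final: stock = 60, total_sold = 50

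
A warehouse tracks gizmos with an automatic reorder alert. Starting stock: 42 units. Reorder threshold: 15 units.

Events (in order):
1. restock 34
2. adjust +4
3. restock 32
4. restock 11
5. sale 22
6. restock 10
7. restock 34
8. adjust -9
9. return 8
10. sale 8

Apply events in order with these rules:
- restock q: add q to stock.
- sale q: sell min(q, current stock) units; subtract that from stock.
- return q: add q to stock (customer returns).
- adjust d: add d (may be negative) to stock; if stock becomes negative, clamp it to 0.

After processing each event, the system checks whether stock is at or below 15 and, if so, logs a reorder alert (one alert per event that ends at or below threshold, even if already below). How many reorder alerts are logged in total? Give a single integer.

Processing events:
Start: stock = 42
  Event 1 (restock 34): 42 + 34 = 76
  Event 2 (adjust +4): 76 + 4 = 80
  Event 3 (restock 32): 80 + 32 = 112
  Event 4 (restock 11): 112 + 11 = 123
  Event 5 (sale 22): sell min(22,123)=22. stock: 123 - 22 = 101. total_sold = 22
  Event 6 (restock 10): 101 + 10 = 111
  Event 7 (restock 34): 111 + 34 = 145
  Event 8 (adjust -9): 145 + -9 = 136
  Event 9 (return 8): 136 + 8 = 144
  Event 10 (sale 8): sell min(8,144)=8. stock: 144 - 8 = 136. total_sold = 30
Final: stock = 136, total_sold = 30

Checking against threshold 15:
  After event 1: stock=76 > 15
  After event 2: stock=80 > 15
  After event 3: stock=112 > 15
  After event 4: stock=123 > 15
  After event 5: stock=101 > 15
  After event 6: stock=111 > 15
  After event 7: stock=145 > 15
  After event 8: stock=136 > 15
  After event 9: stock=144 > 15
  After event 10: stock=136 > 15
Alert events: []. Count = 0

Answer: 0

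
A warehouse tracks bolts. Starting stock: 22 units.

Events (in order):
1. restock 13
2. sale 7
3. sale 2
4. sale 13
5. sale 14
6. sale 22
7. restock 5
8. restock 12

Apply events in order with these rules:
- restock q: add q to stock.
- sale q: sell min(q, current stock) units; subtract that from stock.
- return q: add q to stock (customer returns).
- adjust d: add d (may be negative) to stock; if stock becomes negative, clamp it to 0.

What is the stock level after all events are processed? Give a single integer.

Processing events:
Start: stock = 22
  Event 1 (restock 13): 22 + 13 = 35
  Event 2 (sale 7): sell min(7,35)=7. stock: 35 - 7 = 28. total_sold = 7
  Event 3 (sale 2): sell min(2,28)=2. stock: 28 - 2 = 26. total_sold = 9
  Event 4 (sale 13): sell min(13,26)=13. stock: 26 - 13 = 13. total_sold = 22
  Event 5 (sale 14): sell min(14,13)=13. stock: 13 - 13 = 0. total_sold = 35
  Event 6 (sale 22): sell min(22,0)=0. stock: 0 - 0 = 0. total_sold = 35
  Event 7 (restock 5): 0 + 5 = 5
  Event 8 (restock 12): 5 + 12 = 17
Final: stock = 17, total_sold = 35

Answer: 17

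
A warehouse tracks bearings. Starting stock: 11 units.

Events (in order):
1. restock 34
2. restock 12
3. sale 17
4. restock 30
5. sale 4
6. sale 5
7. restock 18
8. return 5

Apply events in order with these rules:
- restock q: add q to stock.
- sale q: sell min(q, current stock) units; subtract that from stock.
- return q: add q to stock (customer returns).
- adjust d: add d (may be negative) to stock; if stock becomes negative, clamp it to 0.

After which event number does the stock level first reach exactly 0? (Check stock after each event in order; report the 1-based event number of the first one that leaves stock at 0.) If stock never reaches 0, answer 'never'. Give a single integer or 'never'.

Answer: never

Derivation:
Processing events:
Start: stock = 11
  Event 1 (restock 34): 11 + 34 = 45
  Event 2 (restock 12): 45 + 12 = 57
  Event 3 (sale 17): sell min(17,57)=17. stock: 57 - 17 = 40. total_sold = 17
  Event 4 (restock 30): 40 + 30 = 70
  Event 5 (sale 4): sell min(4,70)=4. stock: 70 - 4 = 66. total_sold = 21
  Event 6 (sale 5): sell min(5,66)=5. stock: 66 - 5 = 61. total_sold = 26
  Event 7 (restock 18): 61 + 18 = 79
  Event 8 (return 5): 79 + 5 = 84
Final: stock = 84, total_sold = 26

Stock never reaches 0.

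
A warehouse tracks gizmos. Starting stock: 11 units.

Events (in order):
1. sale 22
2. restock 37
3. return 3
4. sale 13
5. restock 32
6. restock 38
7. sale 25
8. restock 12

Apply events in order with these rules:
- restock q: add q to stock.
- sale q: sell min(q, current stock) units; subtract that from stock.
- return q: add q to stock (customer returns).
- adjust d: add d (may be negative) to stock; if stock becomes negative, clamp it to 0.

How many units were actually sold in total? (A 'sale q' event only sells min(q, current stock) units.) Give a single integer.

Answer: 49

Derivation:
Processing events:
Start: stock = 11
  Event 1 (sale 22): sell min(22,11)=11. stock: 11 - 11 = 0. total_sold = 11
  Event 2 (restock 37): 0 + 37 = 37
  Event 3 (return 3): 37 + 3 = 40
  Event 4 (sale 13): sell min(13,40)=13. stock: 40 - 13 = 27. total_sold = 24
  Event 5 (restock 32): 27 + 32 = 59
  Event 6 (restock 38): 59 + 38 = 97
  Event 7 (sale 25): sell min(25,97)=25. stock: 97 - 25 = 72. total_sold = 49
  Event 8 (restock 12): 72 + 12 = 84
Final: stock = 84, total_sold = 49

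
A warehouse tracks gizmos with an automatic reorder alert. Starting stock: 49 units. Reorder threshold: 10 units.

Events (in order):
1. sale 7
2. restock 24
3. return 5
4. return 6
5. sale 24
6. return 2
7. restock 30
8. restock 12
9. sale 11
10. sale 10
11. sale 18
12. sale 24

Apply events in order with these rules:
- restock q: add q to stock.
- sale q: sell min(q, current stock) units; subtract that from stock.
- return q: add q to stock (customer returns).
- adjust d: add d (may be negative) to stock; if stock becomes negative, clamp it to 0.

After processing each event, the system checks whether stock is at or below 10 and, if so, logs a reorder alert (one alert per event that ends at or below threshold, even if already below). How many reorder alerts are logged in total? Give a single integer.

Processing events:
Start: stock = 49
  Event 1 (sale 7): sell min(7,49)=7. stock: 49 - 7 = 42. total_sold = 7
  Event 2 (restock 24): 42 + 24 = 66
  Event 3 (return 5): 66 + 5 = 71
  Event 4 (return 6): 71 + 6 = 77
  Event 5 (sale 24): sell min(24,77)=24. stock: 77 - 24 = 53. total_sold = 31
  Event 6 (return 2): 53 + 2 = 55
  Event 7 (restock 30): 55 + 30 = 85
  Event 8 (restock 12): 85 + 12 = 97
  Event 9 (sale 11): sell min(11,97)=11. stock: 97 - 11 = 86. total_sold = 42
  Event 10 (sale 10): sell min(10,86)=10. stock: 86 - 10 = 76. total_sold = 52
  Event 11 (sale 18): sell min(18,76)=18. stock: 76 - 18 = 58. total_sold = 70
  Event 12 (sale 24): sell min(24,58)=24. stock: 58 - 24 = 34. total_sold = 94
Final: stock = 34, total_sold = 94

Checking against threshold 10:
  After event 1: stock=42 > 10
  After event 2: stock=66 > 10
  After event 3: stock=71 > 10
  After event 4: stock=77 > 10
  After event 5: stock=53 > 10
  After event 6: stock=55 > 10
  After event 7: stock=85 > 10
  After event 8: stock=97 > 10
  After event 9: stock=86 > 10
  After event 10: stock=76 > 10
  After event 11: stock=58 > 10
  After event 12: stock=34 > 10
Alert events: []. Count = 0

Answer: 0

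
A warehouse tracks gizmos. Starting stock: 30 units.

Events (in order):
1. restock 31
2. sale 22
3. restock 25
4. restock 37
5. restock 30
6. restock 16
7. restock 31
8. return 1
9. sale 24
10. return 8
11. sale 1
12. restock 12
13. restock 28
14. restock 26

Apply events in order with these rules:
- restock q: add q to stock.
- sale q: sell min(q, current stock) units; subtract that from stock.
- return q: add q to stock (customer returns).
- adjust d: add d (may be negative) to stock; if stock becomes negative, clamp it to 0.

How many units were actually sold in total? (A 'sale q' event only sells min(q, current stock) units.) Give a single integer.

Answer: 47

Derivation:
Processing events:
Start: stock = 30
  Event 1 (restock 31): 30 + 31 = 61
  Event 2 (sale 22): sell min(22,61)=22. stock: 61 - 22 = 39. total_sold = 22
  Event 3 (restock 25): 39 + 25 = 64
  Event 4 (restock 37): 64 + 37 = 101
  Event 5 (restock 30): 101 + 30 = 131
  Event 6 (restock 16): 131 + 16 = 147
  Event 7 (restock 31): 147 + 31 = 178
  Event 8 (return 1): 178 + 1 = 179
  Event 9 (sale 24): sell min(24,179)=24. stock: 179 - 24 = 155. total_sold = 46
  Event 10 (return 8): 155 + 8 = 163
  Event 11 (sale 1): sell min(1,163)=1. stock: 163 - 1 = 162. total_sold = 47
  Event 12 (restock 12): 162 + 12 = 174
  Event 13 (restock 28): 174 + 28 = 202
  Event 14 (restock 26): 202 + 26 = 228
Final: stock = 228, total_sold = 47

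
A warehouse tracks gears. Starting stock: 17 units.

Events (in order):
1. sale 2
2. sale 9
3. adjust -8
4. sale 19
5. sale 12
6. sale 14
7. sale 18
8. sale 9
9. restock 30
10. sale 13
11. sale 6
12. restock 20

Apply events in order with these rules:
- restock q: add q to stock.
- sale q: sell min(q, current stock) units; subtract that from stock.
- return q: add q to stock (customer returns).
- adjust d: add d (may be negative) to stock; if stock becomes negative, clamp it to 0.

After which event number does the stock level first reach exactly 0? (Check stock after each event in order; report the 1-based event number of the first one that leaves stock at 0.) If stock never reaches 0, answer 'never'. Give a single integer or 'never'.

Answer: 3

Derivation:
Processing events:
Start: stock = 17
  Event 1 (sale 2): sell min(2,17)=2. stock: 17 - 2 = 15. total_sold = 2
  Event 2 (sale 9): sell min(9,15)=9. stock: 15 - 9 = 6. total_sold = 11
  Event 3 (adjust -8): 6 + -8 = 0 (clamped to 0)
  Event 4 (sale 19): sell min(19,0)=0. stock: 0 - 0 = 0. total_sold = 11
  Event 5 (sale 12): sell min(12,0)=0. stock: 0 - 0 = 0. total_sold = 11
  Event 6 (sale 14): sell min(14,0)=0. stock: 0 - 0 = 0. total_sold = 11
  Event 7 (sale 18): sell min(18,0)=0. stock: 0 - 0 = 0. total_sold = 11
  Event 8 (sale 9): sell min(9,0)=0. stock: 0 - 0 = 0. total_sold = 11
  Event 9 (restock 30): 0 + 30 = 30
  Event 10 (sale 13): sell min(13,30)=13. stock: 30 - 13 = 17. total_sold = 24
  Event 11 (sale 6): sell min(6,17)=6. stock: 17 - 6 = 11. total_sold = 30
  Event 12 (restock 20): 11 + 20 = 31
Final: stock = 31, total_sold = 30

First zero at event 3.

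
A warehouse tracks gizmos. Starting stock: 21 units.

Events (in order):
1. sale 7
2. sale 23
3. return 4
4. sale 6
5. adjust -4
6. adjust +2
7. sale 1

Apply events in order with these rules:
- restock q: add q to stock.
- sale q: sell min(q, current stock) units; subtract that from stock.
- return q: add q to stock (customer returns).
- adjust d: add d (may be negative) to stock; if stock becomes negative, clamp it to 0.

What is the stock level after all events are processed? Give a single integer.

Answer: 1

Derivation:
Processing events:
Start: stock = 21
  Event 1 (sale 7): sell min(7,21)=7. stock: 21 - 7 = 14. total_sold = 7
  Event 2 (sale 23): sell min(23,14)=14. stock: 14 - 14 = 0. total_sold = 21
  Event 3 (return 4): 0 + 4 = 4
  Event 4 (sale 6): sell min(6,4)=4. stock: 4 - 4 = 0. total_sold = 25
  Event 5 (adjust -4): 0 + -4 = 0 (clamped to 0)
  Event 6 (adjust +2): 0 + 2 = 2
  Event 7 (sale 1): sell min(1,2)=1. stock: 2 - 1 = 1. total_sold = 26
Final: stock = 1, total_sold = 26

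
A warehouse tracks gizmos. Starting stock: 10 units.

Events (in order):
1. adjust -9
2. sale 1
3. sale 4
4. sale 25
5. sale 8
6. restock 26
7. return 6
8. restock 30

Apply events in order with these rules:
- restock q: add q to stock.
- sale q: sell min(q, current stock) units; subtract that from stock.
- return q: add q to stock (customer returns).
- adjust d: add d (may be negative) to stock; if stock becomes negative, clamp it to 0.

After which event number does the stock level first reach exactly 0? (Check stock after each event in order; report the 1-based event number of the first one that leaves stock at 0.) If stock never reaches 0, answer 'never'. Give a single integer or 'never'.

Processing events:
Start: stock = 10
  Event 1 (adjust -9): 10 + -9 = 1
  Event 2 (sale 1): sell min(1,1)=1. stock: 1 - 1 = 0. total_sold = 1
  Event 3 (sale 4): sell min(4,0)=0. stock: 0 - 0 = 0. total_sold = 1
  Event 4 (sale 25): sell min(25,0)=0. stock: 0 - 0 = 0. total_sold = 1
  Event 5 (sale 8): sell min(8,0)=0. stock: 0 - 0 = 0. total_sold = 1
  Event 6 (restock 26): 0 + 26 = 26
  Event 7 (return 6): 26 + 6 = 32
  Event 8 (restock 30): 32 + 30 = 62
Final: stock = 62, total_sold = 1

First zero at event 2.

Answer: 2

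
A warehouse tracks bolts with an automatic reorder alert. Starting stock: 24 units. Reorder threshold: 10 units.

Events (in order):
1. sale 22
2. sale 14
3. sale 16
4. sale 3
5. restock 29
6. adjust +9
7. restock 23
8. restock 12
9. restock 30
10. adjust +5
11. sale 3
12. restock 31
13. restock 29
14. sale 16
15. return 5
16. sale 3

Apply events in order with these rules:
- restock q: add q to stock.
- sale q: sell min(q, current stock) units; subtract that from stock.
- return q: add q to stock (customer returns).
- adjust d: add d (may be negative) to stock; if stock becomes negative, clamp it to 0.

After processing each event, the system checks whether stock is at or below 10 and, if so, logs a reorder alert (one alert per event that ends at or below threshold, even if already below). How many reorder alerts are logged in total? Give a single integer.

Processing events:
Start: stock = 24
  Event 1 (sale 22): sell min(22,24)=22. stock: 24 - 22 = 2. total_sold = 22
  Event 2 (sale 14): sell min(14,2)=2. stock: 2 - 2 = 0. total_sold = 24
  Event 3 (sale 16): sell min(16,0)=0. stock: 0 - 0 = 0. total_sold = 24
  Event 4 (sale 3): sell min(3,0)=0. stock: 0 - 0 = 0. total_sold = 24
  Event 5 (restock 29): 0 + 29 = 29
  Event 6 (adjust +9): 29 + 9 = 38
  Event 7 (restock 23): 38 + 23 = 61
  Event 8 (restock 12): 61 + 12 = 73
  Event 9 (restock 30): 73 + 30 = 103
  Event 10 (adjust +5): 103 + 5 = 108
  Event 11 (sale 3): sell min(3,108)=3. stock: 108 - 3 = 105. total_sold = 27
  Event 12 (restock 31): 105 + 31 = 136
  Event 13 (restock 29): 136 + 29 = 165
  Event 14 (sale 16): sell min(16,165)=16. stock: 165 - 16 = 149. total_sold = 43
  Event 15 (return 5): 149 + 5 = 154
  Event 16 (sale 3): sell min(3,154)=3. stock: 154 - 3 = 151. total_sold = 46
Final: stock = 151, total_sold = 46

Checking against threshold 10:
  After event 1: stock=2 <= 10 -> ALERT
  After event 2: stock=0 <= 10 -> ALERT
  After event 3: stock=0 <= 10 -> ALERT
  After event 4: stock=0 <= 10 -> ALERT
  After event 5: stock=29 > 10
  After event 6: stock=38 > 10
  After event 7: stock=61 > 10
  After event 8: stock=73 > 10
  After event 9: stock=103 > 10
  After event 10: stock=108 > 10
  After event 11: stock=105 > 10
  After event 12: stock=136 > 10
  After event 13: stock=165 > 10
  After event 14: stock=149 > 10
  After event 15: stock=154 > 10
  After event 16: stock=151 > 10
Alert events: [1, 2, 3, 4]. Count = 4

Answer: 4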